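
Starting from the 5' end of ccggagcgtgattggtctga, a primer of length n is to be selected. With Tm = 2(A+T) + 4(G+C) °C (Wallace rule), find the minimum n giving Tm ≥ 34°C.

First 9 bases: CCGGAGCGT → Tm = 32°C (< 34°C)
First 10 bases: CCGGAGCGTG → Tm = 36°C (≥ 34°C)
Since every base adds ≥2°C, Tm only increases with n, so the threshold is first crossed at n = 10.

n = 10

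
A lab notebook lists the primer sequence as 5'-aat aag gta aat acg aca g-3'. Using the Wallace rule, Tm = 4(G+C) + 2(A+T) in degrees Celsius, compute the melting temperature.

Base counts: C=2, A=10, G=4, T=3
AT pairs contribute 13, GC pairs contribute 6.
Tm = 4·6 + 2·13 = 24 + 26 = 50°C

50°C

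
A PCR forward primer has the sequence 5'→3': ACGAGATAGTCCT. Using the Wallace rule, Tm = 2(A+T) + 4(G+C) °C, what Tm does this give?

38°C

G=3, T=3, A=4, C=3
AT pairs contribute 7, GC pairs contribute 6.
Tm = 4·6 + 2·7 = 24 + 14 = 38°C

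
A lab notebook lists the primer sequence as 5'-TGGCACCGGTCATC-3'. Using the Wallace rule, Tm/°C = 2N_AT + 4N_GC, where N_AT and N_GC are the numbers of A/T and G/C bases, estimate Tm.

46°C

G=4, C=5, T=3, A=2
A+T = 5, G+C = 9
Tm = 2×5 + 4×9 = 46°C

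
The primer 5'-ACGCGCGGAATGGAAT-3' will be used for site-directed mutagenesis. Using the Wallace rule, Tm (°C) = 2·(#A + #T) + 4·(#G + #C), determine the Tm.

Counting bases: T=2, C=3, A=5, G=6
So N_AT = 7 and N_GC = 9.
Tm = 2×7 + 4×9 = 50°C

50°C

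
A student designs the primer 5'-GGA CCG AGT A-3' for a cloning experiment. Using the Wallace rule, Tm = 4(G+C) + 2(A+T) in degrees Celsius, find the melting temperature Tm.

32°C

Counting bases: C=2, A=3, T=1, G=4
A+T = 4, G+C = 6
Tm = 2(4) + 4(6) = 8 + 24 = 32°C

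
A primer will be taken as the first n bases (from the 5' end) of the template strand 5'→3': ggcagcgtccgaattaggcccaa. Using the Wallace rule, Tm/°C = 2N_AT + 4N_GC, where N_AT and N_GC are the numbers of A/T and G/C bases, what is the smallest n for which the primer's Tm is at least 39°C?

n = 11

First 10 bases: GGCAGCGTCC → Tm = 36°C (< 39°C)
First 11 bases: GGCAGCGTCCG → Tm = 40°C (≥ 39°C)
Since every base adds ≥2°C, Tm only increases with n, so the threshold is first crossed at n = 11.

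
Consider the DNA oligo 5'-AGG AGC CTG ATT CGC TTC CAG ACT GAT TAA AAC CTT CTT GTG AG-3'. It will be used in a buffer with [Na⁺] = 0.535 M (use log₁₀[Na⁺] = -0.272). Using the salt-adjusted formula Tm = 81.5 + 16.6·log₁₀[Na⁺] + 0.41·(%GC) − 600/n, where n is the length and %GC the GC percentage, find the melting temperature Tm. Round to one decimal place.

82.0°C

Length n = 44. Counting bases: A=11, C=10, T=13, G=10
G+C = 20, so %GC = 20/44 × 100 = 45.455%
Salt term: 16.6 × (-0.272) = -4.515
GC term: 0.41 × 45.455 = 18.637; length term: −600/44 = −13.636
Tm = 81.5 + (-4.515) + 18.637 − 13.636 = 81.986 → 82.0°C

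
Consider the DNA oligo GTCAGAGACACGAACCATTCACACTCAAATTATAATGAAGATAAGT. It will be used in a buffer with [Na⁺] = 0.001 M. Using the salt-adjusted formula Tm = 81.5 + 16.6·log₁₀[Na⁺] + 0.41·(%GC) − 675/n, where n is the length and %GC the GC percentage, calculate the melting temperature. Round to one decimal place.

31.3°C

Length n = 46. Base counts: A=20, T=10, C=9, G=7
G+C = 16, so %GC = 16/46 × 100 = 34.783%
Salt term: 16.6 × (-3) = -49.8
GC term: 0.41 × 34.783 = 14.261; length term: −675/46 = −14.674
Tm = 81.5 + (-49.8) + 14.261 − 14.674 = 31.287 → 31.3°C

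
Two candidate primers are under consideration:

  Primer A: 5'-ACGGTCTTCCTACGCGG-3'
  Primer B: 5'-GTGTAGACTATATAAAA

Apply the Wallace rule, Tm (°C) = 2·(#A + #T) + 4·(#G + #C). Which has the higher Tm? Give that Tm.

Primer A, 56°C

Primer A: A+T=6, G+C=11 → Tm = 2(6)+4(11) = 56°C
Primer B: A+T=13, G+C=4 → Tm = 2(13)+4(4) = 42°C
56°C vs 42°C → primer A is higher.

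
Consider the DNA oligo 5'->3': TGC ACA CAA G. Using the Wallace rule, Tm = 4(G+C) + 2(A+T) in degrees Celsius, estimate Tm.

T=1, C=3, G=2, A=4
So N_AT = 5 and N_GC = 5.
Tm = 4·5 + 2·5 = 20 + 10 = 30°C

30°C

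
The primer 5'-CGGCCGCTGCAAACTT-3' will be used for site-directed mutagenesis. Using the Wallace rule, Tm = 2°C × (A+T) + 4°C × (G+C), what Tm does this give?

Scanning the sequence gives G=4, C=6, A=3, T=3.
AT pairs contribute 6, GC pairs contribute 10.
Tm = 2(6) + 4(10) = 12 + 40 = 52°C

52°C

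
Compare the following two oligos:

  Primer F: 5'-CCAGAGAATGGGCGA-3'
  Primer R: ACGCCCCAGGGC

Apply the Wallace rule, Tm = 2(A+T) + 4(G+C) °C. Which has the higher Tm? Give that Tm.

Primer F, 48°C

Primer F: A+T=6, G+C=9 → Tm = 2(6)+4(9) = 48°C
Primer R: A+T=2, G+C=10 → Tm = 2(2)+4(10) = 44°C
48°C vs 44°C → primer F is higher.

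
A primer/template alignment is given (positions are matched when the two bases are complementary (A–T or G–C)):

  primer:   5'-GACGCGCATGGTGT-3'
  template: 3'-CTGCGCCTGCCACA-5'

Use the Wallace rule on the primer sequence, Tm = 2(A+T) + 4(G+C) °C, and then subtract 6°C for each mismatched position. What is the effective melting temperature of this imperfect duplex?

34°C

Primer base counts: A=2, T=3, G=6, C=3 → A+T=5, G+C=9
Perfect-match Tm = 2(5) + 4(9) = 10 + 36 = 46°C
Mismatches (positions where the bases are not complementary): 2 (at positions 7, 9)
Effective Tm = 46 − 2×6 = 46 − 12 = 34°C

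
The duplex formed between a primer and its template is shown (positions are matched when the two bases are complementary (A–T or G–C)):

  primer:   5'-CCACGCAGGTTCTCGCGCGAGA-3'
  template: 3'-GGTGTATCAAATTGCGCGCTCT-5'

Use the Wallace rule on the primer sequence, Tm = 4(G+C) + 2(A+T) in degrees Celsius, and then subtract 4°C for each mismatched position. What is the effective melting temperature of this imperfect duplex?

54°C

Primer base counts: A=4, T=3, G=7, C=8 → A+T=7, G+C=15
Perfect-match Tm = 2(7) + 4(15) = 14 + 60 = 74°C
Mismatches (positions where the bases are not complementary): 5 (at positions 5, 6, 9, 12, 13)
Effective Tm = 74 − 5×4 = 74 − 20 = 54°C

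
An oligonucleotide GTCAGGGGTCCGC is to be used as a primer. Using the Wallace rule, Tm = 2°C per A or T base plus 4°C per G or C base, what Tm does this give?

46°C

Scanning the sequence gives A=1, C=4, T=2, G=6.
A+T = 3, G+C = 10
Tm = 2(3) + 4(10) = 6 + 40 = 46°C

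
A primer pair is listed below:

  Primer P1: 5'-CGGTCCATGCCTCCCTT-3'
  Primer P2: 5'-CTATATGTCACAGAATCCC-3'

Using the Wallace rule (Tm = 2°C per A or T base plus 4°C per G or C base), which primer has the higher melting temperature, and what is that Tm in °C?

Primer P1, 56°C

Primer P1: A+T=6, G+C=11 → Tm = 2(6)+4(11) = 56°C
Primer P2: A+T=11, G+C=8 → Tm = 2(11)+4(8) = 54°C
56°C vs 54°C → primer P1 is higher.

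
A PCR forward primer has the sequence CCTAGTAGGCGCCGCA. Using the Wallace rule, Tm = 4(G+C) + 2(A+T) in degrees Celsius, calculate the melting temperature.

Counting bases: T=2, G=5, C=6, A=3
AT pairs contribute 5, GC pairs contribute 11.
Tm = 4·11 + 2·5 = 44 + 10 = 54°C

54°C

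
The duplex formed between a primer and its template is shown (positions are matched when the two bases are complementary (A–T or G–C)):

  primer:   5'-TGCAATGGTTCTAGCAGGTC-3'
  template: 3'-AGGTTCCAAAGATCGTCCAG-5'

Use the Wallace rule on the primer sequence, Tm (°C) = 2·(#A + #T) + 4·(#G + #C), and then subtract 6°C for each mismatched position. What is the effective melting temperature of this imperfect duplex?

Primer base counts: A=4, T=6, G=6, C=4 → A+T=10, G+C=10
Perfect-match Tm = 2(10) + 4(10) = 20 + 40 = 60°C
Mismatches (positions where the bases are not complementary): 3 (at positions 2, 6, 8)
Effective Tm = 60 − 3×6 = 60 − 18 = 42°C

42°C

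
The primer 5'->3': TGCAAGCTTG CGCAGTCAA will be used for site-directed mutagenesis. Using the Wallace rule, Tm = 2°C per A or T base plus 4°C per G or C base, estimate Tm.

58°C

G=5, C=5, T=4, A=5
So N_AT = 9 and N_GC = 10.
Tm = 2(9) + 4(10) = 18 + 40 = 58°C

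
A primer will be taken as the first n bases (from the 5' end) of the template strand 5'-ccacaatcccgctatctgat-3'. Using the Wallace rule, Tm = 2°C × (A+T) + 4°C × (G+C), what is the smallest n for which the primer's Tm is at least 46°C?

First 14 bases: CCACAATCCCGCTA → Tm = 44°C (< 46°C)
First 15 bases: CCACAATCCCGCTAT → Tm = 46°C (≥ 46°C)
Since every base adds ≥2°C, Tm only increases with n, so the threshold is first crossed at n = 15.

n = 15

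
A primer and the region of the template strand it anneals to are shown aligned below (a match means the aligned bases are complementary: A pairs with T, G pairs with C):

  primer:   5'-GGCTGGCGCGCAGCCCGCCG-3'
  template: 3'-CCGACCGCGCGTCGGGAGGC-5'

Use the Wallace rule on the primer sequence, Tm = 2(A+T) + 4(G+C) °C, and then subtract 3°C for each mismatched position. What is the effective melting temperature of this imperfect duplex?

73°C

Primer base counts: A=1, T=1, G=9, C=9 → A+T=2, G+C=18
Perfect-match Tm = 2(2) + 4(18) = 4 + 72 = 76°C
Mismatches (positions where the bases are not complementary): 1 (at position 17)
Effective Tm = 76 − 1×3 = 76 − 3 = 73°C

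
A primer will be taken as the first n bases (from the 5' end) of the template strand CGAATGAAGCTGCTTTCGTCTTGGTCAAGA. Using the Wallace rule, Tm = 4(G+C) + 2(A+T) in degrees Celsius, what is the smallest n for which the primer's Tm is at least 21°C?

n = 8

First 7 bases: CGAATGA → Tm = 20°C (< 21°C)
First 8 bases: CGAATGAA → Tm = 22°C (≥ 21°C)
Since every base adds ≥2°C, Tm only increases with n, so the threshold is first crossed at n = 8.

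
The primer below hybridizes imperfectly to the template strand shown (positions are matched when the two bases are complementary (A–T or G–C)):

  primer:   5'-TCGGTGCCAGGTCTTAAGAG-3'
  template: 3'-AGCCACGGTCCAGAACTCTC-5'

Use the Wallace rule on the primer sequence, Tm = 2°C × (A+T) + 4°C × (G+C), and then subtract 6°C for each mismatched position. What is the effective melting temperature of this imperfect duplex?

Primer base counts: A=4, T=5, G=7, C=4 → A+T=9, G+C=11
Perfect-match Tm = 2(9) + 4(11) = 18 + 44 = 62°C
Mismatches (positions where the bases are not complementary): 1 (at position 16)
Effective Tm = 62 − 1×6 = 62 − 6 = 56°C

56°C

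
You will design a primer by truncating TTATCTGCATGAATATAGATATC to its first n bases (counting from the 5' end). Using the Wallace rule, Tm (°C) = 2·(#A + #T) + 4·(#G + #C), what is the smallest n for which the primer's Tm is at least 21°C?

n = 8

First 7 bases: TTATCTG → Tm = 18°C (< 21°C)
First 8 bases: TTATCTGC → Tm = 22°C (≥ 21°C)
Each additional base adds 2°C (A/T) or 4°C (G/C), so Tm is non-decreasing in n; n = 8 is the first length to reach 21°C.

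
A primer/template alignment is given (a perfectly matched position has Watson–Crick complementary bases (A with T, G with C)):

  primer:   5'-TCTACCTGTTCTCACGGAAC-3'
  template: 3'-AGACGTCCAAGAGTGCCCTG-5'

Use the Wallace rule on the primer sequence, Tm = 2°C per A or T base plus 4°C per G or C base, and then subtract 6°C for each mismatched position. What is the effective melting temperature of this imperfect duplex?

Primer base counts: A=4, T=6, G=3, C=7 → A+T=10, G+C=10
Perfect-match Tm = 2(10) + 4(10) = 20 + 40 = 60°C
Mismatches (positions where the bases are not complementary): 4 (at positions 4, 6, 7, 18)
Effective Tm = 60 − 4×6 = 60 − 24 = 36°C

36°C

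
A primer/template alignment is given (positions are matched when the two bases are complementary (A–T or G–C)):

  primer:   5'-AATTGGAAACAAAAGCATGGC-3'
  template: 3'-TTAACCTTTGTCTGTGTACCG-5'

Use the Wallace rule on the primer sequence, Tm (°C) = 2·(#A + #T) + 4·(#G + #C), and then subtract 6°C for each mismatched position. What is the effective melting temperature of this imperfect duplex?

Primer base counts: A=10, T=3, G=5, C=3 → A+T=13, G+C=8
Perfect-match Tm = 2(13) + 4(8) = 26 + 32 = 58°C
Mismatches (positions where the bases are not complementary): 3 (at positions 12, 14, 15)
Effective Tm = 58 − 3×6 = 58 − 18 = 40°C

40°C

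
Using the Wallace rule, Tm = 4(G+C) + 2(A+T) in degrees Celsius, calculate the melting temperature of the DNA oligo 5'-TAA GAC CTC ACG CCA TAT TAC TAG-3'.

Scanning the sequence gives G=3, C=7, A=8, T=6.
So N_AT = 14 and N_GC = 10.
Tm = 4·10 + 2·14 = 40 + 28 = 68°C

68°C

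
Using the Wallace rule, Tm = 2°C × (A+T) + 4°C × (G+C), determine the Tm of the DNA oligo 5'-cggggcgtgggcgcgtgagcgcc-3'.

Scanning the sequence gives T=2, A=1, G=13, C=7.
AT pairs contribute 3, GC pairs contribute 20.
Tm = 2(3) + 4(20) = 6 + 80 = 86°C

86°C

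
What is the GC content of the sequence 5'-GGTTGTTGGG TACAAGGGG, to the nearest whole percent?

58%

Base counts: A=3, T=5, G=10, C=1
G+C = 10 + 1 = 11 out of 19 bases
%GC = 11/19 × 100 = 57.89% ≈ 58%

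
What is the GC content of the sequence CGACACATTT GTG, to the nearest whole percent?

46%

Counting bases: G=3, A=3, C=3, T=4
G+C = 3 + 3 = 6 out of 13 bases
%GC = 6/13 × 100 = 46.15% ≈ 46%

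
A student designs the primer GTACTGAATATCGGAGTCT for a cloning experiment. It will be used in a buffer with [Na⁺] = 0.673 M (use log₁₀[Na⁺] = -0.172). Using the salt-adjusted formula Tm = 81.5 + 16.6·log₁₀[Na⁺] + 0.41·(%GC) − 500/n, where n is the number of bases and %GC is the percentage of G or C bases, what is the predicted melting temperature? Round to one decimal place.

69.6°C

Length n = 19. Base counts: A=5, G=5, C=3, T=6
G+C = 8, so %GC = 8/19 × 100 = 42.105%
Salt term: 16.6 × (-0.172) = -2.855
GC term: 0.41 × 42.105 = 17.263; length term: −500/19 = −26.316
Tm = 81.5 + (-2.855) + 17.263 − 26.316 = 69.592 → 69.6°C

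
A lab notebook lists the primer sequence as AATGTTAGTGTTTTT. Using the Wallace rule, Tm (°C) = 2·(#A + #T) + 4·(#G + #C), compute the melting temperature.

36°C

Counting bases: G=3, T=9, A=3, C=0
AT pairs contribute 12, GC pairs contribute 3.
Tm = 2×12 + 4×3 = 36°C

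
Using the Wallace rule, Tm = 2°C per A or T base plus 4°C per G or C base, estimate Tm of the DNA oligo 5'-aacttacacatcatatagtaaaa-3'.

56°C

Counting bases: A=12, G=1, C=4, T=6
AT pairs contribute 18, GC pairs contribute 5.
Tm = 4·5 + 2·18 = 20 + 36 = 56°C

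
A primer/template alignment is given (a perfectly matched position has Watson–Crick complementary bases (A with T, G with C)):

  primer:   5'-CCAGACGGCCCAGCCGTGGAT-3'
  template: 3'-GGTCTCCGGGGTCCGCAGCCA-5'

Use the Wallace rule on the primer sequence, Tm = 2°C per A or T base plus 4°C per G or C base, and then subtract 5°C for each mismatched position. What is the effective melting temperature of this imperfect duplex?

47°C

Primer base counts: A=4, T=2, G=7, C=8 → A+T=6, G+C=15
Perfect-match Tm = 2(6) + 4(15) = 12 + 60 = 72°C
Mismatches (positions where the bases are not complementary): 5 (at positions 6, 8, 14, 18, 20)
Effective Tm = 72 − 5×5 = 72 − 25 = 47°C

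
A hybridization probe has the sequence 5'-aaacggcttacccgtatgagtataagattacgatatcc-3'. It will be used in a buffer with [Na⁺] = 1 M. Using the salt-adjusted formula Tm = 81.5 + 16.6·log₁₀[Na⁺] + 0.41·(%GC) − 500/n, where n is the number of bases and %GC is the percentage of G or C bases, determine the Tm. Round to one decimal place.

84.5°C

Length n = 38. Counting bases: C=8, T=10, A=13, G=7
G+C = 15, so %GC = 15/38 × 100 = 39.474%
Salt term: 16.6 × (0) = 0
GC term: 0.41 × 39.474 = 16.184; length term: −500/38 = −13.158
Tm = 81.5 + (0) + 16.184 − 13.158 = 84.526 → 84.5°C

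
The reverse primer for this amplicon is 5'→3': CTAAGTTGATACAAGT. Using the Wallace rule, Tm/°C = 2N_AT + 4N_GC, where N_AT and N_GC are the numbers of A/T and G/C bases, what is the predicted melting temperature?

42°C

Base counts: A=6, C=2, G=3, T=5
A+T = 11, G+C = 5
Tm = 2×11 + 4×5 = 42°C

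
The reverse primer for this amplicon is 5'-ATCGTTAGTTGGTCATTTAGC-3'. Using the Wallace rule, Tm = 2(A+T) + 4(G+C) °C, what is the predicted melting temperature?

A=4, G=5, T=9, C=3
So N_AT = 13 and N_GC = 8.
Tm = 2×13 + 4×8 = 58°C

58°C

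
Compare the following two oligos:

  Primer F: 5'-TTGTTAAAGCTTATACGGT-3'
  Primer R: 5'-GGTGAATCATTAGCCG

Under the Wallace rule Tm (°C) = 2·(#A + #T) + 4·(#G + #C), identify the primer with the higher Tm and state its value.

Primer F, 50°C

Primer F: A+T=13, G+C=6 → Tm = 2(13)+4(6) = 50°C
Primer R: A+T=8, G+C=8 → Tm = 2(8)+4(8) = 48°C
50°C vs 48°C → primer F is higher.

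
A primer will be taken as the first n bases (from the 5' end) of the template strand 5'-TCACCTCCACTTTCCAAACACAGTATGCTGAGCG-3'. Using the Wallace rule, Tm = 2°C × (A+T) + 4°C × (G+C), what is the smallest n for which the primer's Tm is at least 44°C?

First 14 bases: TCACCTCCACTTTC → Tm = 42°C (< 44°C)
First 15 bases: TCACCTCCACTTTCC → Tm = 46°C (≥ 44°C)
Each additional base adds 2°C (A/T) or 4°C (G/C), so Tm is non-decreasing in n; n = 15 is the first length to reach 44°C.

n = 15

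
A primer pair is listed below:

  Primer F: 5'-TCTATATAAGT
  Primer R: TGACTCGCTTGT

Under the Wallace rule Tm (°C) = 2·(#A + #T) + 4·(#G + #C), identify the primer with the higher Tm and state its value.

Primer R, 36°C

Primer F: A+T=9, G+C=2 → Tm = 2(9)+4(2) = 26°C
Primer R: A+T=6, G+C=6 → Tm = 2(6)+4(6) = 36°C
26°C vs 36°C → primer R is higher.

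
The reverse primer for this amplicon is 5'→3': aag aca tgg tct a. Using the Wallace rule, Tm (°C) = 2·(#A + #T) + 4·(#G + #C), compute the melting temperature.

Base counts: T=3, G=3, C=2, A=5
So N_AT = 8 and N_GC = 5.
Tm = 2(8) + 4(5) = 16 + 20 = 36°C

36°C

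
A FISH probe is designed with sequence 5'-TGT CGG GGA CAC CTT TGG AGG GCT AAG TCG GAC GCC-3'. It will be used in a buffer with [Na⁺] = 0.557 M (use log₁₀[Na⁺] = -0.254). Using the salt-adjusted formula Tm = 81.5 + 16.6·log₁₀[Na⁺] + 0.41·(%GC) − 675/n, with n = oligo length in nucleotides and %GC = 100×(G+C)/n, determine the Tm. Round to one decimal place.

Length n = 36. Counting bases: C=9, A=6, G=14, T=7
G+C = 23, so %GC = 23/36 × 100 = 63.889%
Salt term: 16.6 × (-0.254) = -4.216
GC term: 0.41 × 63.889 = 26.194; length term: −675/36 = −18.75
Tm = 81.5 + (-4.216) + 26.194 − 18.75 = 84.728 → 84.7°C

84.7°C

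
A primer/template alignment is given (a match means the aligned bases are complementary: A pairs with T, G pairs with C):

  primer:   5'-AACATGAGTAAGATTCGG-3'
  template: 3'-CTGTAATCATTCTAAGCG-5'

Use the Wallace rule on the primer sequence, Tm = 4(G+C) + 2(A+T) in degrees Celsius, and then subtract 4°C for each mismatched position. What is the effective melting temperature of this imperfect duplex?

38°C

Primer base counts: A=7, T=4, G=5, C=2 → A+T=11, G+C=7
Perfect-match Tm = 2(11) + 4(7) = 22 + 28 = 50°C
Mismatches (positions where the bases are not complementary): 3 (at positions 1, 6, 18)
Effective Tm = 50 − 3×4 = 50 − 12 = 38°C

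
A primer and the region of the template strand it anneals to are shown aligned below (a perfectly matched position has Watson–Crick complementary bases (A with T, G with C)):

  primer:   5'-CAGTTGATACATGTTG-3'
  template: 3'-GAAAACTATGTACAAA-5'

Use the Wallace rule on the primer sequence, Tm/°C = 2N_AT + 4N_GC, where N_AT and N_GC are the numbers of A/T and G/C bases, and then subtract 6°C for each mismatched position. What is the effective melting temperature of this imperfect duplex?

26°C

Primer base counts: A=4, T=6, G=4, C=2 → A+T=10, G+C=6
Perfect-match Tm = 2(10) + 4(6) = 20 + 24 = 44°C
Mismatches (positions where the bases are not complementary): 3 (at positions 2, 3, 16)
Effective Tm = 44 − 3×6 = 44 − 18 = 26°C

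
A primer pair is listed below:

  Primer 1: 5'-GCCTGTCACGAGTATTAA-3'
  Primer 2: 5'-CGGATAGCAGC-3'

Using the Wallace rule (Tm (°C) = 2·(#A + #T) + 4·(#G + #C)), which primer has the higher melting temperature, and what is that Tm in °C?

Primer 1: A+T=10, G+C=8 → Tm = 2(10)+4(8) = 52°C
Primer 2: A+T=4, G+C=7 → Tm = 2(4)+4(7) = 36°C
52°C vs 36°C → primer 1 is higher.

Primer 1, 52°C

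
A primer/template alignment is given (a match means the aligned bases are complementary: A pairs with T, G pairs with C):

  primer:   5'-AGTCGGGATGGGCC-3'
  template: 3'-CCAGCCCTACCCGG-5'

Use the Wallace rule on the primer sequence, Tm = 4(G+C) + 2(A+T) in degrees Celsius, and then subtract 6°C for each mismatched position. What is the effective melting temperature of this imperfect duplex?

42°C

Primer base counts: A=2, T=2, G=7, C=3 → A+T=4, G+C=10
Perfect-match Tm = 2(4) + 4(10) = 8 + 40 = 48°C
Mismatches (positions where the bases are not complementary): 1 (at position 1)
Effective Tm = 48 − 1×6 = 48 − 6 = 42°C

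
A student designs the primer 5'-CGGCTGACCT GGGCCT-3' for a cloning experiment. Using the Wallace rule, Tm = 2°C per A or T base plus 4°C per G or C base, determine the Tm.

Scanning the sequence gives A=1, G=6, T=3, C=6.
AT pairs contribute 4, GC pairs contribute 12.
Tm = 4·12 + 2·4 = 48 + 8 = 56°C

56°C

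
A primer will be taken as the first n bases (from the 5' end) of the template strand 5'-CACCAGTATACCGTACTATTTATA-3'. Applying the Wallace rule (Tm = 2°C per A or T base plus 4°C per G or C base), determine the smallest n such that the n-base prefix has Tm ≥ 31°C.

First 10 bases: CACCAGTATA → Tm = 28°C (< 31°C)
First 11 bases: CACCAGTATAC → Tm = 32°C (≥ 31°C)
Each additional base adds 2°C (A/T) or 4°C (G/C), so Tm is non-decreasing in n; n = 11 is the first length to reach 31°C.

n = 11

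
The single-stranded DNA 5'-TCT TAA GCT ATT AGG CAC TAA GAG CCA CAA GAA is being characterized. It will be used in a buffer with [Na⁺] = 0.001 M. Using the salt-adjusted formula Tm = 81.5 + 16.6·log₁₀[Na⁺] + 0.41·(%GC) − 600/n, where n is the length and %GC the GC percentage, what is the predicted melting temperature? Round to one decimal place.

Length n = 33. Scanning the sequence gives A=13, C=7, T=7, G=6.
G+C = 13, so %GC = 13/33 × 100 = 39.394%
Salt term: 16.6 × (-3) = -49.8
GC term: 0.41 × 39.394 = 16.152; length term: −600/33 = −18.182
Tm = 81.5 + (-49.8) + 16.152 − 18.182 = 29.67 → 29.7°C

29.7°C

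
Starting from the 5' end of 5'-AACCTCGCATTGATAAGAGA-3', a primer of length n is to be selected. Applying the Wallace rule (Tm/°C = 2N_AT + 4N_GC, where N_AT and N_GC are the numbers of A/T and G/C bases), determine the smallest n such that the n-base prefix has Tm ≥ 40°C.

First 13 bases: AACCTCGCATTGA → Tm = 38°C (< 40°C)
First 14 bases: AACCTCGCATTGAT → Tm = 40°C (≥ 40°C)
Each additional base adds 2°C (A/T) or 4°C (G/C), so Tm is non-decreasing in n; n = 14 is the first length to reach 40°C.

n = 14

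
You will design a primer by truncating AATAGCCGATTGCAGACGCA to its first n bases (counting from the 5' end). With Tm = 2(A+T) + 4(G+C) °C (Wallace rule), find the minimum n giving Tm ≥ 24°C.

First 7 bases: AATAGCC → Tm = 20°C (< 24°C)
First 8 bases: AATAGCCG → Tm = 24°C (≥ 24°C)
Each additional base adds 2°C (A/T) or 4°C (G/C), so Tm is non-decreasing in n; n = 8 is the first length to reach 24°C.

n = 8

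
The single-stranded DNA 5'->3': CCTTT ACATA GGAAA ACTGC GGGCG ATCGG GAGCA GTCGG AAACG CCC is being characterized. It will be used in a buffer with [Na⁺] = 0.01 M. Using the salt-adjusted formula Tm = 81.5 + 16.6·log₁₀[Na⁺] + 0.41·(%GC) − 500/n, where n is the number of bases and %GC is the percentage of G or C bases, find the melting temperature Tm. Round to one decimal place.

61.8°C

Length n = 48. Counting bases: G=15, C=13, A=13, T=7
G+C = 28, so %GC = 28/48 × 100 = 58.333%
Salt term: 16.6 × (-2) = -33.2
GC term: 0.41 × 58.333 = 23.917; length term: −500/48 = −10.417
Tm = 81.5 + (-33.2) + 23.917 − 10.417 = 61.8 → 61.8°C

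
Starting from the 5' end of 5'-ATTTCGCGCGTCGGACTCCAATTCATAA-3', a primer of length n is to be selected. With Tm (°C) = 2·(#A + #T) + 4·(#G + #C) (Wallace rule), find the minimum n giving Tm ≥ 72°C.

First 23 bases: ATTTCGCGCGTCGGACTCCAATT → Tm = 70°C (< 72°C)
First 24 bases: ATTTCGCGCGTCGGACTCCAATTC → Tm = 74°C (≥ 72°C)
Each additional base adds 2°C (A/T) or 4°C (G/C), so Tm is non-decreasing in n; n = 24 is the first length to reach 72°C.

n = 24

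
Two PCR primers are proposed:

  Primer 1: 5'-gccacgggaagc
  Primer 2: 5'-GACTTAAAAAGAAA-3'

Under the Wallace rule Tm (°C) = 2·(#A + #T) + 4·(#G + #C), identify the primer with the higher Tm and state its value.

Primer 1, 42°C

Primer 1: A+T=3, G+C=9 → Tm = 2(3)+4(9) = 42°C
Primer 2: A+T=11, G+C=3 → Tm = 2(11)+4(3) = 34°C
42°C vs 34°C → primer 1 is higher.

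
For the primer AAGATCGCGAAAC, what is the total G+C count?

6

Base counts: C=3, T=1, G=3, A=6
Total G or C: 3 + 3 = 6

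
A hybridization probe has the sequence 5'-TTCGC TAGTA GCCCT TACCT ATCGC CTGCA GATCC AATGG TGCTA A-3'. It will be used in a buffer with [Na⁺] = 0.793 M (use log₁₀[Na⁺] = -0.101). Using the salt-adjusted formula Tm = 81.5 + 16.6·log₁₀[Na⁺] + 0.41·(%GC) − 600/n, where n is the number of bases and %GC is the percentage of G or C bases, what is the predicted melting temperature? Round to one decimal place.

87.3°C

Length n = 46. T=13, C=14, A=10, G=9
G+C = 23, so %GC = 23/46 × 100 = 50%
Salt term: 16.6 × (-0.101) = -1.677
GC term: 0.41 × 50 = 20.5; length term: −600/46 = −13.043
Tm = 81.5 + (-1.677) + 20.5 − 13.043 = 87.28 → 87.3°C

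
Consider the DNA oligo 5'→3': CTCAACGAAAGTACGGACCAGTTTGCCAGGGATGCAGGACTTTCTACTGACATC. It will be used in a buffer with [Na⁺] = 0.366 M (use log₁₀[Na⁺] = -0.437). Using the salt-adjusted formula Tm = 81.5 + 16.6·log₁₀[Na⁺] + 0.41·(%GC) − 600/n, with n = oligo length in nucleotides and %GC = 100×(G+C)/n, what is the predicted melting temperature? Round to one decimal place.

83.6°C

Length n = 54. Base counts: A=15, T=12, C=14, G=13
G+C = 27, so %GC = 27/54 × 100 = 50%
Salt term: 16.6 × (-0.437) = -7.254
GC term: 0.41 × 50 = 20.5; length term: −600/54 = −11.111
Tm = 81.5 + (-7.254) + 20.5 − 11.111 = 83.635 → 83.6°C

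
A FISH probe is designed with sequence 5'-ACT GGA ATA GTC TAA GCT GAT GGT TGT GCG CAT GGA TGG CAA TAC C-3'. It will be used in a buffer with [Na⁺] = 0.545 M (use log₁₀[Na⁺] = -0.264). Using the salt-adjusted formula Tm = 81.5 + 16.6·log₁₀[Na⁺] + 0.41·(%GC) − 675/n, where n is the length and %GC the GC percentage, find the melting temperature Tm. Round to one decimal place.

Length n = 46. C=8, A=12, T=12, G=14
G+C = 22, so %GC = 22/46 × 100 = 47.826%
Salt term: 16.6 × (-0.264) = -4.382
GC term: 0.41 × 47.826 = 19.609; length term: −675/46 = −14.674
Tm = 81.5 + (-4.382) + 19.609 − 14.674 = 82.053 → 82.1°C

82.1°C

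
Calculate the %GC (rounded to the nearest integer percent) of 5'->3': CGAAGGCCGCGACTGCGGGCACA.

74%

Base counts: C=8, G=9, T=1, A=5
G+C = 9 + 8 = 17 out of 23 bases
%GC = 17/23 × 100 = 73.91% ≈ 74%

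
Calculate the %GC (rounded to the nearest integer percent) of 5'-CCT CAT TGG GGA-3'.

58%

Scanning the sequence gives T=3, G=4, C=3, A=2.
G+C = 4 + 3 = 7 out of 12 bases
%GC = 7/12 × 100 = 58.33% ≈ 58%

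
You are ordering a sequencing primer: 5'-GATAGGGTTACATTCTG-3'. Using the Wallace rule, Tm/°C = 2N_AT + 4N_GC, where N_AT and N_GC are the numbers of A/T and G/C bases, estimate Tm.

Scanning the sequence gives G=5, T=6, C=2, A=4.
A+T = 10, G+C = 7
Tm = 4·7 + 2·10 = 28 + 20 = 48°C

48°C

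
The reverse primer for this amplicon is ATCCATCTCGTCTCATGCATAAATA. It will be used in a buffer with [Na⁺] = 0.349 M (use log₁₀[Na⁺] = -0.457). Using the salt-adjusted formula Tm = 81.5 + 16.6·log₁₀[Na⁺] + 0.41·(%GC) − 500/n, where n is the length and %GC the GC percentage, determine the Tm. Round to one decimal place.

Length n = 25. T=8, A=8, G=2, C=7
G+C = 9, so %GC = 9/25 × 100 = 36%
Salt term: 16.6 × (-0.457) = -7.586
GC term: 0.41 × 36 = 14.76; length term: −500/25 = −20
Tm = 81.5 + (-7.586) + 14.76 − 20 = 68.674 → 68.7°C

68.7°C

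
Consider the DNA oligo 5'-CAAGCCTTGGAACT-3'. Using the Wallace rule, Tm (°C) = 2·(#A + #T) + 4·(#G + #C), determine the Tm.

Counting bases: T=3, C=4, A=4, G=3
AT pairs contribute 7, GC pairs contribute 7.
Tm = 2×7 + 4×7 = 42°C

42°C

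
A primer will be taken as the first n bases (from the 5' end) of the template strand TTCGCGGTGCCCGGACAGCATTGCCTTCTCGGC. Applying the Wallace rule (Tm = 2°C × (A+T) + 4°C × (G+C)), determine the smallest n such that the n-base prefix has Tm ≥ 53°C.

n = 16

First 15 bases: TTCGCGGTGCCCGGA → Tm = 52°C (< 53°C)
First 16 bases: TTCGCGGTGCCCGGAC → Tm = 56°C (≥ 53°C)
Each additional base adds 2°C (A/T) or 4°C (G/C), so Tm is non-decreasing in n; n = 16 is the first length to reach 53°C.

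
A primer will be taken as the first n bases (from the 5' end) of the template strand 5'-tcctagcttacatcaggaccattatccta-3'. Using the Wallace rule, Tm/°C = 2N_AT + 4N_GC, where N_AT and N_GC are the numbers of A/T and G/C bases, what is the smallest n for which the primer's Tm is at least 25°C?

First 8 bases: TCCTAGCT → Tm = 24°C (< 25°C)
First 9 bases: TCCTAGCTT → Tm = 26°C (≥ 25°C)
Since every base adds ≥2°C, Tm only increases with n, so the threshold is first crossed at n = 9.

n = 9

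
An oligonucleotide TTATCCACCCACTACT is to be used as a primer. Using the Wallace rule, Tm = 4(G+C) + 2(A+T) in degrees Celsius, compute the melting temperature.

Base counts: C=7, G=0, A=4, T=5
A+T = 9, G+C = 7
Tm = 2×9 + 4×7 = 46°C

46°C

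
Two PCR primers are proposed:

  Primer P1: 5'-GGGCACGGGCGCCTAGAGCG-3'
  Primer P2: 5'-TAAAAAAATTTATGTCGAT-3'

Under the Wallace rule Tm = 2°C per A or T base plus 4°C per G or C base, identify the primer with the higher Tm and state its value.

Primer P1, 72°C

Primer P1: A+T=4, G+C=16 → Tm = 2(4)+4(16) = 72°C
Primer P2: A+T=16, G+C=3 → Tm = 2(16)+4(3) = 44°C
72°C vs 44°C → primer P1 is higher.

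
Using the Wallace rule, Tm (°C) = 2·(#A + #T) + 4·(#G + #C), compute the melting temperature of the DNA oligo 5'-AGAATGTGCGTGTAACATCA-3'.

56°C

Base counts: G=5, T=5, A=7, C=3
So N_AT = 12 and N_GC = 8.
Tm = 2×12 + 4×8 = 56°C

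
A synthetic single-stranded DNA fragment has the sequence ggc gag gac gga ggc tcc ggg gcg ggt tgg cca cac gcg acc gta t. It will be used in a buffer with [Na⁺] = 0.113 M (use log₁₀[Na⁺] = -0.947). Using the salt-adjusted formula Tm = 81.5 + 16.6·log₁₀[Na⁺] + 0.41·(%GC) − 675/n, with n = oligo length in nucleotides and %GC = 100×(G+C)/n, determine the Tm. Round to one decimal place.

81.4°C

Length n = 46. Counting bases: G=21, C=13, T=5, A=7
G+C = 34, so %GC = 34/46 × 100 = 73.913%
Salt term: 16.6 × (-0.947) = -15.72
GC term: 0.41 × 73.913 = 30.304; length term: −675/46 = −14.674
Tm = 81.5 + (-15.72) + 30.304 − 14.674 = 81.41 → 81.4°C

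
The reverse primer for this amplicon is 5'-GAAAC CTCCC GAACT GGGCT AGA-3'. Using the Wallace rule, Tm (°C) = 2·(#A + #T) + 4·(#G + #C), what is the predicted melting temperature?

Counting bases: A=7, T=3, G=6, C=7
A+T = 10, G+C = 13
Tm = 2×10 + 4×13 = 72°C

72°C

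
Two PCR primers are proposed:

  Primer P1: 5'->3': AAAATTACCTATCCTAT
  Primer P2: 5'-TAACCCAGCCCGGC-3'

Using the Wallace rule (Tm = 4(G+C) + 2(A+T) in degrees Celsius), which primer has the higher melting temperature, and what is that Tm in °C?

Primer P1: A+T=13, G+C=4 → Tm = 2(13)+4(4) = 42°C
Primer P2: A+T=4, G+C=10 → Tm = 2(4)+4(10) = 48°C
42°C vs 48°C → primer P2 is higher.

Primer P2, 48°C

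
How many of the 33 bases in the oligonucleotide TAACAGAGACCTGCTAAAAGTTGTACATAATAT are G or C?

10

Counting bases: C=5, T=9, A=14, G=5
G+C = 5 + 5 = 10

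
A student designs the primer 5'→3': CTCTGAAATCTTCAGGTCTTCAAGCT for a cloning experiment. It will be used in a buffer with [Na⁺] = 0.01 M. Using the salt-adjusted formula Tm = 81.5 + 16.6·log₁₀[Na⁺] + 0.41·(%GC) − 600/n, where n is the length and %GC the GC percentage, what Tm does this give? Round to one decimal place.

42.6°C

Length n = 26. Base counts: T=9, G=4, A=6, C=7
G+C = 11, so %GC = 11/26 × 100 = 42.308%
Salt term: 16.6 × (-2) = -33.2
GC term: 0.41 × 42.308 = 17.346; length term: −600/26 = −23.077
Tm = 81.5 + (-33.2) + 17.346 − 23.077 = 42.569 → 42.6°C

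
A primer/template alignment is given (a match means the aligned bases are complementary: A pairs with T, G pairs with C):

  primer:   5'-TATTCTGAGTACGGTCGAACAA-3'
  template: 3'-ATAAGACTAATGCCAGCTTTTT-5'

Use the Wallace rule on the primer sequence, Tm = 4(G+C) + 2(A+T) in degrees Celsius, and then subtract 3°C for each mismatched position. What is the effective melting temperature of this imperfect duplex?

Primer base counts: A=7, T=6, G=5, C=4 → A+T=13, G+C=9
Perfect-match Tm = 2(13) + 4(9) = 26 + 36 = 62°C
Mismatches (positions where the bases are not complementary): 2 (at positions 9, 20)
Effective Tm = 62 − 2×3 = 62 − 6 = 56°C

56°C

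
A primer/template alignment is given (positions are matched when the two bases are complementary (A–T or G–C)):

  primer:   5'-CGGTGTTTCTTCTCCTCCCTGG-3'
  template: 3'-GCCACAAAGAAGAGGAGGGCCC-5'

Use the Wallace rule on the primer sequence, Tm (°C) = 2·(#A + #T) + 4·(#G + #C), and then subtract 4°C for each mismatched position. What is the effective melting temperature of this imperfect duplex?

66°C

Primer base counts: A=0, T=9, G=5, C=8 → A+T=9, G+C=13
Perfect-match Tm = 2(9) + 4(13) = 18 + 52 = 70°C
Mismatches (positions where the bases are not complementary): 1 (at position 20)
Effective Tm = 70 − 1×4 = 70 − 4 = 66°C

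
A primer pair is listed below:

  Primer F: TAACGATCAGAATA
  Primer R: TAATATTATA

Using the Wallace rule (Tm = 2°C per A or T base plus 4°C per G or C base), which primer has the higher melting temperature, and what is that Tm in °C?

Primer F: A+T=10, G+C=4 → Tm = 2(10)+4(4) = 36°C
Primer R: A+T=10, G+C=0 → Tm = 2(10)+4(0) = 20°C
36°C vs 20°C → primer F is higher.

Primer F, 36°C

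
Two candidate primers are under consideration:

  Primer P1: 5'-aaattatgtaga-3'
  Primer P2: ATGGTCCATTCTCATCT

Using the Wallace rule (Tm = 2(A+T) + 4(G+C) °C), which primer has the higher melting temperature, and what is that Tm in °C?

Primer P1: A+T=10, G+C=2 → Tm = 2(10)+4(2) = 28°C
Primer P2: A+T=10, G+C=7 → Tm = 2(10)+4(7) = 48°C
28°C vs 48°C → primer P2 is higher.

Primer P2, 48°C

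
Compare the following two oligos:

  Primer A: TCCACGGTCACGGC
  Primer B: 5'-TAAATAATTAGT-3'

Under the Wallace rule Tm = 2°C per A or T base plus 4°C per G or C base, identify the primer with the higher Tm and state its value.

Primer A, 48°C

Primer A: A+T=4, G+C=10 → Tm = 2(4)+4(10) = 48°C
Primer B: A+T=11, G+C=1 → Tm = 2(11)+4(1) = 26°C
48°C vs 26°C → primer A is higher.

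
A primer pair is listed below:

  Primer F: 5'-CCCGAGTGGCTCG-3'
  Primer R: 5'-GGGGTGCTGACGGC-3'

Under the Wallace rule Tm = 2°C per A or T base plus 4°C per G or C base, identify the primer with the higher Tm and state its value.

Primer R, 50°C

Primer F: A+T=3, G+C=10 → Tm = 2(3)+4(10) = 46°C
Primer R: A+T=3, G+C=11 → Tm = 2(3)+4(11) = 50°C
46°C vs 50°C → primer R is higher.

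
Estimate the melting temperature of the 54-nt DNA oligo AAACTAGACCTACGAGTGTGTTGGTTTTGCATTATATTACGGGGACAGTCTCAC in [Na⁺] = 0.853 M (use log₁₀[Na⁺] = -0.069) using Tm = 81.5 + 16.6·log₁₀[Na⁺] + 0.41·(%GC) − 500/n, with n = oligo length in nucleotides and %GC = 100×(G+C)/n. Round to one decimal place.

88.6°C

Length n = 54. Counting bases: T=17, G=13, C=10, A=14
G+C = 23, so %GC = 23/54 × 100 = 42.593%
Salt term: 16.6 × (-0.069) = -1.145
GC term: 0.41 × 42.593 = 17.463; length term: −500/54 = −9.259
Tm = 81.5 + (-1.145) + 17.463 − 9.259 = 88.559 → 88.6°C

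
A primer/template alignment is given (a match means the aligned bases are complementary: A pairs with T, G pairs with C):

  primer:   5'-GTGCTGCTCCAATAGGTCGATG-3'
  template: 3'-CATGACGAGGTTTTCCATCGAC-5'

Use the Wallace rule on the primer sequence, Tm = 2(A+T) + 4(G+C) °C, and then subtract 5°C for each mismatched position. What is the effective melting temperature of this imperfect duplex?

48°C

Primer base counts: A=4, T=6, G=7, C=5 → A+T=10, G+C=12
Perfect-match Tm = 2(10) + 4(12) = 20 + 48 = 68°C
Mismatches (positions where the bases are not complementary): 4 (at positions 3, 13, 18, 20)
Effective Tm = 68 − 4×5 = 68 − 20 = 48°C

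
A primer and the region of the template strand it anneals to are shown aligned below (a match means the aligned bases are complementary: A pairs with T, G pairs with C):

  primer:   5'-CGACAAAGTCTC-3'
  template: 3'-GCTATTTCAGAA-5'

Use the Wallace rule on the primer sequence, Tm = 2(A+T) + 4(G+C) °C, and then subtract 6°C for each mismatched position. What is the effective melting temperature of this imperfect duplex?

24°C

Primer base counts: A=4, T=2, G=2, C=4 → A+T=6, G+C=6
Perfect-match Tm = 2(6) + 4(6) = 12 + 24 = 36°C
Mismatches (positions where the bases are not complementary): 2 (at positions 4, 12)
Effective Tm = 36 − 2×6 = 36 − 12 = 24°C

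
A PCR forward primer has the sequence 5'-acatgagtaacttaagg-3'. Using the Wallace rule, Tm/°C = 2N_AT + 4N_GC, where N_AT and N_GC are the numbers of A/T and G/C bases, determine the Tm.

Base counts: T=4, G=4, C=2, A=7
A+T = 11, G+C = 6
Tm = 2(11) + 4(6) = 22 + 24 = 46°C

46°C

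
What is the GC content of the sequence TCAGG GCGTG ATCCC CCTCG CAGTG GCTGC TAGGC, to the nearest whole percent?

69%

Counting bases: C=12, T=7, G=12, A=4
G+C = 12 + 12 = 24 out of 35 bases
%GC = 24/35 × 100 = 68.57% ≈ 69%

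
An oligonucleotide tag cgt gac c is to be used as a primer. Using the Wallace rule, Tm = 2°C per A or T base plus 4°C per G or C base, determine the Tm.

32°C

G=3, C=3, T=2, A=2
So N_AT = 4 and N_GC = 6.
Tm = 2(4) + 4(6) = 8 + 24 = 32°C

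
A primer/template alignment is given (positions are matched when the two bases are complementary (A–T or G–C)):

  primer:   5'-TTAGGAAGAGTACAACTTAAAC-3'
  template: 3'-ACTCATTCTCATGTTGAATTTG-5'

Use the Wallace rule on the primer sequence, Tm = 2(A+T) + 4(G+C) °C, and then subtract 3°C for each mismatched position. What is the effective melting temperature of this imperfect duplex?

52°C

Primer base counts: A=10, T=5, G=4, C=3 → A+T=15, G+C=7
Perfect-match Tm = 2(15) + 4(7) = 30 + 28 = 58°C
Mismatches (positions where the bases are not complementary): 2 (at positions 2, 5)
Effective Tm = 58 − 2×3 = 58 − 6 = 52°C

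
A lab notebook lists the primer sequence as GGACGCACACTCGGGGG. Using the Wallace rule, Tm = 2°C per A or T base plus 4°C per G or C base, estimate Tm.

60°C

Scanning the sequence gives G=8, A=3, C=5, T=1.
AT pairs contribute 4, GC pairs contribute 13.
Tm = 2×4 + 4×13 = 60°C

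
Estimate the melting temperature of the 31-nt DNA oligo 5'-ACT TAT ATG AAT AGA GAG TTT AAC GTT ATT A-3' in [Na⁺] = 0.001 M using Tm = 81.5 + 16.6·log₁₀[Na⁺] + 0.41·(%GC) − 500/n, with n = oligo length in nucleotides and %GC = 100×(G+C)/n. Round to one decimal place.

24.8°C

Length n = 31. Base counts: A=12, T=12, G=5, C=2
G+C = 7, so %GC = 7/31 × 100 = 22.581%
Salt term: 16.6 × (-3) = -49.8
GC term: 0.41 × 22.581 = 9.258; length term: −500/31 = −16.129
Tm = 81.5 + (-49.8) + 9.258 − 16.129 = 24.829 → 24.8°C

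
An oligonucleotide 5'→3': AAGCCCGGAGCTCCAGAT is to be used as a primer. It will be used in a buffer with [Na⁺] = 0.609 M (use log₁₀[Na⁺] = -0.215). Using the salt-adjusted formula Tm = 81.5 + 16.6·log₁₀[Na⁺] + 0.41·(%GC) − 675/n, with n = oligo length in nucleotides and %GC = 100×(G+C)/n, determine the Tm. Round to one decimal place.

Length n = 18. Counting bases: T=2, G=5, C=6, A=5
G+C = 11, so %GC = 11/18 × 100 = 61.111%
Salt term: 16.6 × (-0.215) = -3.569
GC term: 0.41 × 61.111 = 25.056; length term: −675/18 = −37.5
Tm = 81.5 + (-3.569) + 25.056 − 37.5 = 65.487 → 65.5°C

65.5°C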